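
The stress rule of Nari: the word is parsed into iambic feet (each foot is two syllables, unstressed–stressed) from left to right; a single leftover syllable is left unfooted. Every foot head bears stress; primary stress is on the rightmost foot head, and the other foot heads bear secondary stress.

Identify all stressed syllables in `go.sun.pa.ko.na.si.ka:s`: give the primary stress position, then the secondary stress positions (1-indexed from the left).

primary 6, secondary 2, 4

Parse left to right into iambic (σˈσ) feet: (go.ˈsun) (pa.ˈko) (na.ˈsi) ka:s. Syllable 7 is left unfooted.
Foot heads (stressed positions): 2, 4, 6.
End Rule Rightmost: primary stress on the rightmost head = syllable 6.
Secondary stress on 2, 4: go.ˌsun.pa.ˌko.na.ˈsi.ka:s.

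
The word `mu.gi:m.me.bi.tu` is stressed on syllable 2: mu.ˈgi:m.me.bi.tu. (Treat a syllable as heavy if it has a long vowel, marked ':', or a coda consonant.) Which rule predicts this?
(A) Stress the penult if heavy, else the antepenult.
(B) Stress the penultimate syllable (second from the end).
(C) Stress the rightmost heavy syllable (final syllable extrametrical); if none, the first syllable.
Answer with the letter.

Rule A → syllable 3 (observed: 2).
Rule B → syllable 4 (observed: 2).
Rule C → syllable 2 ✓.

C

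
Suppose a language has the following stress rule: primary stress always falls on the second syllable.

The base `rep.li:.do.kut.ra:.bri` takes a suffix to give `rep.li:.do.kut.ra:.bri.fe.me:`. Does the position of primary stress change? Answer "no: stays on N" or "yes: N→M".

no: stays on 2

Base `rep.li:.do.kut.ra:.bri` (6 syllables):
  The word has 6 syllables; the second syllable is syllable 2 (li:).
  → primary stress on syllable 2.
Suffixed `rep.li:.do.kut.ra:.bri.fe.me:` (8 syllables):
  The word has 8 syllables; the second syllable is syllable 2 (li:).
  → primary stress on syllable 2.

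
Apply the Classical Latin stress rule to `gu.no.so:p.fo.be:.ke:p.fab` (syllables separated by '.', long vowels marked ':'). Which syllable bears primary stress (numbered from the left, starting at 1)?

6

Classical Latin: stress the penult if heavy (long vowel or closed), else the antepenult.
Weights: 5 be: H, 6 ke:p H, 7 fab H.
The penult (syllable 6, ke:p) is heavy, so it takes stress.
Stress on syllable 6: gu.no.so:p.fo.be:.ˈke:p.fab.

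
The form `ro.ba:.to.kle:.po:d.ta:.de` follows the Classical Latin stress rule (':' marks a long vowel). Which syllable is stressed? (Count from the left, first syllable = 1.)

Classical Latin: stress the penult if heavy (long vowel or closed), else the antepenult.
Weights: 5 po:d H, 6 ta: H, 7 de L.
The penult (syllable 6, ta:) is heavy, so it takes stress.
Stress on syllable 6: ro.ba:.to.kle:.po:d.ˈta:.de.

6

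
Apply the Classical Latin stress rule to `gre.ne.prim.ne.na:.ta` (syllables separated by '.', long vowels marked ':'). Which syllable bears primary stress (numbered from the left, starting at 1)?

Classical Latin: stress the penult if heavy (long vowel or closed), else the antepenult.
Weights: 4 ne L, 5 na: H, 6 ta L.
The penult (syllable 5, na:) is heavy, so it takes stress.
Stress on syllable 5: gre.ne.prim.ne.ˈna:.ta.

5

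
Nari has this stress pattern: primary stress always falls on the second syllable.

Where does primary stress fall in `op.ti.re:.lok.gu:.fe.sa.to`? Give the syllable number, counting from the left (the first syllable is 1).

The word has 8 syllables; the second syllable is syllable 2 (ti).
Primary stress: syllable 2 → op.ˈti.re:.lok.gu:.fe.sa.to.

2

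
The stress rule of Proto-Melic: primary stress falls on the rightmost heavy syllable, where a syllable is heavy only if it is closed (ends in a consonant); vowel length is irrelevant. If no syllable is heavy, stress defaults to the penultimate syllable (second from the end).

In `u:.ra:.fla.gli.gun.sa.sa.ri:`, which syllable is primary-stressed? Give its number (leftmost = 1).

Weights: 1 u: L, 2 ra: L, 3 fla L, 4 gli L, 5 gun H, 6 sa L, 7 sa L, 8 ri: L.
Heavy syllables in the domain: 5. The rightmost is syllable 5 (gun).
Primary stress: syllable 5 → u:.ra:.fla.gli.ˈgun.sa.sa.ri:.

5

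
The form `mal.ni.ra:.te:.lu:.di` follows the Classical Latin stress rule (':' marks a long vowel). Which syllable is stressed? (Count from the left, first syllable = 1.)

5

Classical Latin: stress the penult if heavy (long vowel or closed), else the antepenult.
Weights: 4 te: H, 5 lu: H, 6 di L.
The penult (syllable 5, lu:) is heavy, so it takes stress.
Stress on syllable 5: mal.ni.ra:.te:.ˈlu:.di.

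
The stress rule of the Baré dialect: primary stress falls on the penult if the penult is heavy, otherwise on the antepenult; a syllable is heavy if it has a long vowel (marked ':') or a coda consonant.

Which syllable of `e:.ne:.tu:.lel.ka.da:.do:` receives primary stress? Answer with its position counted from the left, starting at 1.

6

Weights: 5 ka L, 6 da: H, 7 do: H.
The penult (syllable 6, da:) is heavy, so it takes stress.
Primary stress: syllable 6 → e:.ne:.tu:.lel.ka.ˈda:.do:.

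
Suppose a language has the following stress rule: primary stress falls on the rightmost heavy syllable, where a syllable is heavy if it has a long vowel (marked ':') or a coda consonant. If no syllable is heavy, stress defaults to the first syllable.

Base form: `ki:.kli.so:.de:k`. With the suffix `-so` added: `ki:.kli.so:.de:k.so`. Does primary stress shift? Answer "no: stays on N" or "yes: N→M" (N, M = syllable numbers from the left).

Base `ki:.kli.so:.de:k` (4 syllables):
  Weights: 1 ki: H, 2 kli L, 3 so: H, 4 de:k H.
  Heavy syllables in the domain: 1, 3, 4. The rightmost is syllable 4 (de:k).
  → primary stress on syllable 4.
Suffixed `ki:.kli.so:.de:k.so` (5 syllables):
  Weights: 1 ki: H, 2 kli L, 3 so: H, 4 de:k H, 5 so L.
  Heavy syllables in the domain: 1, 3, 4. The rightmost is syllable 4 (de:k).
  → primary stress on syllable 4.

no: stays on 4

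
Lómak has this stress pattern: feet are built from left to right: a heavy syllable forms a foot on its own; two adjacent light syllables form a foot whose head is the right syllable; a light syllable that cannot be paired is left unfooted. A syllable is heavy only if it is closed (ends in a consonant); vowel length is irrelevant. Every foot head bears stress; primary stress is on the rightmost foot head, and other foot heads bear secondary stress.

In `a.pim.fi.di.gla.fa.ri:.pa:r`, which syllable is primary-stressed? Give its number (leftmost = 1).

Weights: 1 a L, 2 pim H, 3 fi L, 4 di L, 5 gla L, 6 fa L, 7 ri: L, 8 pa:r H.
Parse left to right (heavy = foot alone; LL = one foot; stranded L unfooted): a (ˈpim) (fi.ˈdi) (gla.ˈfa) ri: (ˈpa:r).
Foot heads: 2, 4, 6, 8.
Primary stress on the rightmost head = syllable 8.
Primary stress: syllable 8 → a.pim.fi.di.gla.fa.ri:.ˈpa:r.

8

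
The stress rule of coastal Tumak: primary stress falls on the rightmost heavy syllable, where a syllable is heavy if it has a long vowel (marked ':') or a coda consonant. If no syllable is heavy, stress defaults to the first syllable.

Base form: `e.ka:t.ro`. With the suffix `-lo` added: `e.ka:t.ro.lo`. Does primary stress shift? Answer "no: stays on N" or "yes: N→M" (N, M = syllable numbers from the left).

Base `e.ka:t.ro` (3 syllables):
  Weights: 1 e L, 2 ka:t H, 3 ro L.
  Heavy syllables in the domain: 2. The rightmost is syllable 2 (ka:t).
  → primary stress on syllable 2.
Suffixed `e.ka:t.ro.lo` (4 syllables):
  Weights: 1 e L, 2 ka:t H, 3 ro L, 4 lo L.
  Heavy syllables in the domain: 2. The rightmost is syllable 2 (ka:t).
  → primary stress on syllable 2.

no: stays on 2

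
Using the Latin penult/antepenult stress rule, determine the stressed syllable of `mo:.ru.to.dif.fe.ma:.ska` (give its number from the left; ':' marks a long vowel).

6

Classical Latin: stress the penult if heavy (long vowel or closed), else the antepenult.
Weights: 5 fe L, 6 ma: H, 7 ska L.
The penult (syllable 6, ma:) is heavy, so it takes stress.
Stress on syllable 6: mo:.ru.to.dif.fe.ˈma:.ska.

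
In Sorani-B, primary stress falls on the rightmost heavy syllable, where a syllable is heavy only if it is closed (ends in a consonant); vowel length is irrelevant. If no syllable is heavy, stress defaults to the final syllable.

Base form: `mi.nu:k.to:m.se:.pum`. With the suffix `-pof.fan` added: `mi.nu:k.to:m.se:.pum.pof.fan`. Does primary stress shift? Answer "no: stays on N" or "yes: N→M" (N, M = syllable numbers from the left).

Base `mi.nu:k.to:m.se:.pum` (5 syllables):
  Weights: 1 mi L, 2 nu:k H, 3 to:m H, 4 se: L, 5 pum H.
  Heavy syllables in the domain: 2, 3, 5. The rightmost is syllable 5 (pum).
  → primary stress on syllable 5.
Suffixed `mi.nu:k.to:m.se:.pum.pof.fan` (7 syllables):
  Weights: 1 mi L, 2 nu:k H, 3 to:m H, 4 se: L, 5 pum H, 6 pof H, 7 fan H.
  Heavy syllables in the domain: 2, 3, 5, 6, 7. The rightmost is syllable 7 (fan).
  → primary stress on syllable 7.

yes: 5→7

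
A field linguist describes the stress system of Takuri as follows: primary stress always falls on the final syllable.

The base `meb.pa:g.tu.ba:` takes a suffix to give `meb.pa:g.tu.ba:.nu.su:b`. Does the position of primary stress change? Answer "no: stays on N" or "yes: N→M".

Base `meb.pa:g.tu.ba:` (4 syllables):
  The word has 4 syllables; the final syllable is syllable 4 (ba:).
  → primary stress on syllable 4.
Suffixed `meb.pa:g.tu.ba:.nu.su:b` (6 syllables):
  The word has 6 syllables; the final syllable is syllable 6 (su:b).
  → primary stress on syllable 6.

yes: 4→6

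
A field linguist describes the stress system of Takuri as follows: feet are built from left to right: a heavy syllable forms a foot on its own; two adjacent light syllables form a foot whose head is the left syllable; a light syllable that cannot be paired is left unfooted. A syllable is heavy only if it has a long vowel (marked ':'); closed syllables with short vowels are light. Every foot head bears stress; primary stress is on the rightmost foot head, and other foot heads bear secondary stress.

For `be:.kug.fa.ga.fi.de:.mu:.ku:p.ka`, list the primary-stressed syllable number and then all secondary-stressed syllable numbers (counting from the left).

primary 8, secondary 1, 2, 4, 6, 7

Weights: 1 be: H, 2 kug L, 3 fa L, 4 ga L, 5 fi L, 6 de: H, 7 mu: H, 8 ku:p H, 9 ka L.
Parse left to right (heavy = foot alone; LL = one foot; stranded L unfooted): (ˈbe:) (ˈkug.fa) (ˈga.fi) (ˈde:) (ˈmu:) (ˈku:p) ka.
Foot heads: 1, 2, 4, 6, 7, 8.
Primary stress on the rightmost head = syllable 8.
Secondary stress on 1, 2, 4, 6, 7: ˌbe:.ˌkug.fa.ˌga.fi.ˌde:.ˌmu:.ˈku:p.ka.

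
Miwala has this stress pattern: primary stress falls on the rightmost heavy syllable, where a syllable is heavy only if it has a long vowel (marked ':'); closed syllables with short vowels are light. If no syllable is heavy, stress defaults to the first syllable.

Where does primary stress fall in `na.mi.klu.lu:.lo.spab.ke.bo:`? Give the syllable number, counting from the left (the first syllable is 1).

8

Weights: 1 na L, 2 mi L, 3 klu L, 4 lu: H, 5 lo L, 6 spab L, 7 ke L, 8 bo: H.
Heavy syllables in the domain: 4, 8. The rightmost is syllable 8 (bo:).
Primary stress: syllable 8 → na.mi.klu.lu:.lo.spab.ke.ˈbo:.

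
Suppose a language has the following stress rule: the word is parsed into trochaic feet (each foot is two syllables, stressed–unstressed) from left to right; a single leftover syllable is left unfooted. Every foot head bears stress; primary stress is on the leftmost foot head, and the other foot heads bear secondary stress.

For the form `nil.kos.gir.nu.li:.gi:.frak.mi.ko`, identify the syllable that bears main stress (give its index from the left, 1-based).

Parse left to right into trochaic (ˈσσ) feet: (ˈnil.kos) (ˈgir.nu) (ˈli:.gi:) (ˈfrak.mi) ko. Syllable 9 is left unfooted.
Foot heads (stressed positions): 1, 3, 5, 7.
End Rule Leftmost: primary stress on the leftmost head = syllable 1.
Primary stress: syllable 1 → ˈnil.kos.gir.nu.li:.gi:.frak.mi.ko.

1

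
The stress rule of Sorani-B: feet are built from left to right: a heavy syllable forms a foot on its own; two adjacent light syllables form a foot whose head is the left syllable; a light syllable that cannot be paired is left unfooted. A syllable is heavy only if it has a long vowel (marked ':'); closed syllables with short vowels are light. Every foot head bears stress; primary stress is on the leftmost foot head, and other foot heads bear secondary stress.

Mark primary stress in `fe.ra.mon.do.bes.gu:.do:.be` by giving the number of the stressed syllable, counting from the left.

Weights: 1 fe L, 2 ra L, 3 mon L, 4 do L, 5 bes L, 6 gu: H, 7 do: H, 8 be L.
Parse left to right (heavy = foot alone; LL = one foot; stranded L unfooted): (ˈfe.ra) (ˈmon.do) bes (ˈgu:) (ˈdo:) be.
Foot heads: 1, 3, 6, 7.
Primary stress on the leftmost head = syllable 1.
Primary stress: syllable 1 → ˈfe.ra.mon.do.bes.gu:.do:.be.

1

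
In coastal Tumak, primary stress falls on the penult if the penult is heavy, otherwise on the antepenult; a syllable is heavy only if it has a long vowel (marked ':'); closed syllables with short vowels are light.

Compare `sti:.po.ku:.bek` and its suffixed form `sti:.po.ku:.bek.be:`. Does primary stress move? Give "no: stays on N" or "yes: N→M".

Base `sti:.po.ku:.bek` (4 syllables):
  Weights: 2 po L, 3 ku: H, 4 bek L.
  The penult (syllable 3, ku:) is heavy, so it takes stress.
  → primary stress on syllable 3.
Suffixed `sti:.po.ku:.bek.be:` (5 syllables):
  Weights: 3 ku: H, 4 bek L, 5 be: H.
  The penult (syllable 4, bek) is light, so stress falls on the antepenult (syllable 3, ku:).
  → primary stress on syllable 3.

no: stays on 3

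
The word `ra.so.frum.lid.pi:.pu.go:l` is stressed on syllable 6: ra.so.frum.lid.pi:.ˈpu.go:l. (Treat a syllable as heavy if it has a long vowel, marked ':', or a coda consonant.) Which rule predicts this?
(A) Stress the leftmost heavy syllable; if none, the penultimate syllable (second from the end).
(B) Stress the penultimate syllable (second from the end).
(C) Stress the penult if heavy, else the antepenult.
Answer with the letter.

B

Rule A → syllable 3 (observed: 6).
Rule B → syllable 6 ✓.
Rule C → syllable 5 (observed: 6).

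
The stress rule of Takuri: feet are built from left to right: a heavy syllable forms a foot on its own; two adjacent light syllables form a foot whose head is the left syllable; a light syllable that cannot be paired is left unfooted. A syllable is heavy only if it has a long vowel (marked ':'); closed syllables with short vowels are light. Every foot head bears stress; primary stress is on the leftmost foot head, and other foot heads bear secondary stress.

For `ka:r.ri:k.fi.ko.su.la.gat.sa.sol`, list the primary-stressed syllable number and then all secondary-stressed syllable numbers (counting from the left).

primary 1, secondary 2, 3, 5, 7

Weights: 1 ka:r H, 2 ri:k H, 3 fi L, 4 ko L, 5 su L, 6 la L, 7 gat L, 8 sa L, 9 sol L.
Parse left to right (heavy = foot alone; LL = one foot; stranded L unfooted): (ˈka:r) (ˈri:k) (ˈfi.ko) (ˈsu.la) (ˈgat.sa) sol.
Foot heads: 1, 2, 3, 5, 7.
Primary stress on the leftmost head = syllable 1.
Secondary stress on 2, 3, 5, 7: ˈka:r.ˌri:k.ˌfi.ko.ˌsu.la.ˌgat.sa.sol.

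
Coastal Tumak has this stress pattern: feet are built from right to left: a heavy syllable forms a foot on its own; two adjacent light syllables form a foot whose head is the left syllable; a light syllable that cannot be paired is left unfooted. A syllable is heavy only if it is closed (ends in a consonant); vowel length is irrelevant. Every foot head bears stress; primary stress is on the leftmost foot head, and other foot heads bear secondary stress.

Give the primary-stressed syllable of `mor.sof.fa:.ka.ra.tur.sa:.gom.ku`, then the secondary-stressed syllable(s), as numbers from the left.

primary 1, secondary 2, 4, 6, 8

Weights: 1 mor H, 2 sof H, 3 fa: L, 4 ka L, 5 ra L, 6 tur H, 7 sa: L, 8 gom H, 9 ku L.
Parse right to left (heavy = foot alone; LL = one foot; stranded L unfooted): (ˈmor) (ˈsof) fa: (ˈka.ra) (ˈtur) sa: (ˈgom) ku.
Foot heads: 1, 2, 4, 6, 8.
Primary stress on the leftmost head = syllable 1.
Secondary stress on 2, 4, 6, 8: ˈmor.ˌsof.fa:.ˌka.ra.ˌtur.sa:.ˌgom.ku.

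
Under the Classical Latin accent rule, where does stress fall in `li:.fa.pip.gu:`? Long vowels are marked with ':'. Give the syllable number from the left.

Classical Latin: stress the penult if heavy (long vowel or closed), else the antepenult.
Weights: 2 fa L, 3 pip H, 4 gu: H.
The penult (syllable 3, pip) is heavy, so it takes stress.
Stress on syllable 3: li:.fa.ˈpip.gu:.

3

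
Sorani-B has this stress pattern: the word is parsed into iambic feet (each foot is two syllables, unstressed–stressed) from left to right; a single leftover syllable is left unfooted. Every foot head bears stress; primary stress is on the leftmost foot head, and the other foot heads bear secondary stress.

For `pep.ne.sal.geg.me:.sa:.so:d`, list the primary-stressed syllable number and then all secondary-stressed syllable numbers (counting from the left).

Parse left to right into iambic (σˈσ) feet: (pep.ˈne) (sal.ˈgeg) (me:.ˈsa:) so:d. Syllable 7 is left unfooted.
Foot heads (stressed positions): 2, 4, 6.
End Rule Leftmost: primary stress on the leftmost head = syllable 2.
Secondary stress on 4, 6: pep.ˈne.sal.ˌgeg.me:.ˌsa:.so:d.

primary 2, secondary 4, 6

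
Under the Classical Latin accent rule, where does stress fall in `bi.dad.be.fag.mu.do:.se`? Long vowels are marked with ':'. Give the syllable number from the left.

6

Classical Latin: stress the penult if heavy (long vowel or closed), else the antepenult.
Weights: 5 mu L, 6 do: H, 7 se L.
The penult (syllable 6, do:) is heavy, so it takes stress.
Stress on syllable 6: bi.dad.be.fag.mu.ˈdo:.se.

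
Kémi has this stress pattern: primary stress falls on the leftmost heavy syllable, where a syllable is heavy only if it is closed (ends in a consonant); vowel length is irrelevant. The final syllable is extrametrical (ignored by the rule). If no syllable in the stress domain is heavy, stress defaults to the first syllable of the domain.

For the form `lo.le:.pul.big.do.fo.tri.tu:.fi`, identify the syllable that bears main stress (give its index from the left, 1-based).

The final syllable (9, fi) is extrametrical; the stress domain is syllables 1–8.
Weights: 1 lo L, 2 le: L, 3 pul H, 4 big H, 5 do L, 6 fo L, 7 tri L, 8 tu: L.
Heavy syllables in the domain: 3, 4. The leftmost is syllable 3 (pul).
Primary stress: syllable 3 → lo.le:.ˈpul.big.do.fo.tri.tu:.fi.

3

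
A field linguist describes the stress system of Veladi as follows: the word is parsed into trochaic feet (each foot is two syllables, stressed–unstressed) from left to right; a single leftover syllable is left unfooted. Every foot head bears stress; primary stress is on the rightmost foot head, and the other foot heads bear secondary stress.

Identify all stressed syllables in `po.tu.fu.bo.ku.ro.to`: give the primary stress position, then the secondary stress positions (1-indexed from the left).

primary 5, secondary 1, 3

Parse left to right into trochaic (ˈσσ) feet: (ˈpo.tu) (ˈfu.bo) (ˈku.ro) to. Syllable 7 is left unfooted.
Foot heads (stressed positions): 1, 3, 5.
End Rule Rightmost: primary stress on the rightmost head = syllable 5.
Secondary stress on 1, 3: ˌpo.tu.ˌfu.bo.ˈku.ro.to.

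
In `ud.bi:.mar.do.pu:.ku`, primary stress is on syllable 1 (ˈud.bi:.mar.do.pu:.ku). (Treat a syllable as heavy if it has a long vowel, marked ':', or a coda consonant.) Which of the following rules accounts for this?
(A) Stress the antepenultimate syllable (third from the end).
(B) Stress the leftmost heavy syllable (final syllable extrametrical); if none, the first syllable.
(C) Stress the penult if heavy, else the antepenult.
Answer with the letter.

Rule A → syllable 4 (observed: 1).
Rule B → syllable 1 ✓.
Rule C → syllable 5 (observed: 1).

B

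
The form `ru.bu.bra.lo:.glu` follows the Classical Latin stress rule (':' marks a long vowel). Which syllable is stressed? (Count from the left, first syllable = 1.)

Classical Latin: stress the penult if heavy (long vowel or closed), else the antepenult.
Weights: 3 bra L, 4 lo: H, 5 glu L.
The penult (syllable 4, lo:) is heavy, so it takes stress.
Stress on syllable 4: ru.bu.bra.ˈlo:.glu.

4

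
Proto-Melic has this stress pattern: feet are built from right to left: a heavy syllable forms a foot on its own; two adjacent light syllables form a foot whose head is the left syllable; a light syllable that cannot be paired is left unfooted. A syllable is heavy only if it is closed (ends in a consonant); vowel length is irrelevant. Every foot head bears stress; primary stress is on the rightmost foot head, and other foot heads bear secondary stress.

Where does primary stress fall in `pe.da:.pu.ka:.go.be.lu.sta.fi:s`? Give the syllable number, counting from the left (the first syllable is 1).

Weights: 1 pe L, 2 da: L, 3 pu L, 4 ka: L, 5 go L, 6 be L, 7 lu L, 8 sta L, 9 fi:s H.
Parse right to left (heavy = foot alone; LL = one foot; stranded L unfooted): (ˈpe.da:) (ˈpu.ka:) (ˈgo.be) (ˈlu.sta) (ˈfi:s).
Foot heads: 1, 3, 5, 7, 9.
Primary stress on the rightmost head = syllable 9.
Primary stress: syllable 9 → pe.da:.pu.ka:.go.be.lu.sta.ˈfi:s.

9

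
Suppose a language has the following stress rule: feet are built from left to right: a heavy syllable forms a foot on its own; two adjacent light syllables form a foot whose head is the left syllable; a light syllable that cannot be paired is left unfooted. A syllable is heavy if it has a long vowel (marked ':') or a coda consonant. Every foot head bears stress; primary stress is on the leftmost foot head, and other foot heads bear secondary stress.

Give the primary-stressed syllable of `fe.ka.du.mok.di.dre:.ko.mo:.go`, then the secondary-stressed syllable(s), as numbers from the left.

primary 1, secondary 4, 6, 8

Weights: 1 fe L, 2 ka L, 3 du L, 4 mok H, 5 di L, 6 dre: H, 7 ko L, 8 mo: H, 9 go L.
Parse left to right (heavy = foot alone; LL = one foot; stranded L unfooted): (ˈfe.ka) du (ˈmok) di (ˈdre:) ko (ˈmo:) go.
Foot heads: 1, 4, 6, 8.
Primary stress on the leftmost head = syllable 1.
Secondary stress on 4, 6, 8: ˈfe.ka.du.ˌmok.di.ˌdre:.ko.ˌmo:.go.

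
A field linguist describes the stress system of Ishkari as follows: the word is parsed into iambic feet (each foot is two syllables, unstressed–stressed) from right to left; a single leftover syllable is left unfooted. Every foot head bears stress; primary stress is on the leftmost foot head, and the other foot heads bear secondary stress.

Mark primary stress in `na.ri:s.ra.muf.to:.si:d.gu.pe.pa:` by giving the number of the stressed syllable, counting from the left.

3

Parse right to left into iambic (σˈσ) feet: na (ri:s.ˈra) (muf.ˈto:) (si:d.ˈgu) (pe.ˈpa:). Syllable 1 is left unfooted.
Foot heads (stressed positions): 3, 5, 7, 9.
End Rule Leftmost: primary stress on the leftmost head = syllable 3.
Primary stress: syllable 3 → na.ri:s.ˈra.muf.to:.si:d.gu.pe.pa:.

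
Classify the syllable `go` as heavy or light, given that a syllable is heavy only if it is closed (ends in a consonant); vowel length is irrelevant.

light

`go`: short vowel, open (no coda). Open (no coda) → light.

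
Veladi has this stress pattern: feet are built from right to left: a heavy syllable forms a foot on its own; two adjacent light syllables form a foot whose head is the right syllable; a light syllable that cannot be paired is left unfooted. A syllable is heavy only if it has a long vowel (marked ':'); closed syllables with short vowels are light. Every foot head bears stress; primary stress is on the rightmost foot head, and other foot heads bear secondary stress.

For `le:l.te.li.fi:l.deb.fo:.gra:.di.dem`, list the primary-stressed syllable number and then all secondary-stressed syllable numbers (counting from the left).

primary 9, secondary 1, 3, 4, 6, 7

Weights: 1 le:l H, 2 te L, 3 li L, 4 fi:l H, 5 deb L, 6 fo: H, 7 gra: H, 8 di L, 9 dem L.
Parse right to left (heavy = foot alone; LL = one foot; stranded L unfooted): (ˈle:l) (te.ˈli) (ˈfi:l) deb (ˈfo:) (ˈgra:) (di.ˈdem).
Foot heads: 1, 3, 4, 6, 7, 9.
Primary stress on the rightmost head = syllable 9.
Secondary stress on 1, 3, 4, 6, 7: ˌle:l.te.ˌli.ˌfi:l.deb.ˌfo:.ˌgra:.di.ˈdem.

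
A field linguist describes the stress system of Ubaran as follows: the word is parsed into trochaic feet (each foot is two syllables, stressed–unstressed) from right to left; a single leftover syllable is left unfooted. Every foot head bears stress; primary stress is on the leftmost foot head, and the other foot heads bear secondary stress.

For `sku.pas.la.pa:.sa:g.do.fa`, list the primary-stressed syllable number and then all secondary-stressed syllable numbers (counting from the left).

Parse right to left into trochaic (ˈσσ) feet: sku (ˈpas.la) (ˈpa:.sa:g) (ˈdo.fa). Syllable 1 is left unfooted.
Foot heads (stressed positions): 2, 4, 6.
End Rule Leftmost: primary stress on the leftmost head = syllable 2.
Secondary stress on 4, 6: sku.ˈpas.la.ˌpa:.sa:g.ˌdo.fa.

primary 2, secondary 4, 6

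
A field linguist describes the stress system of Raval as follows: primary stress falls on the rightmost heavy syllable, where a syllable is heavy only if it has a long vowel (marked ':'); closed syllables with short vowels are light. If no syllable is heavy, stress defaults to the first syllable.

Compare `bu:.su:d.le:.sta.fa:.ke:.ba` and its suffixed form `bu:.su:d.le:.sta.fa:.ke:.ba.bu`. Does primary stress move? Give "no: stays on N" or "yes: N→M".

no: stays on 6

Base `bu:.su:d.le:.sta.fa:.ke:.ba` (7 syllables):
  Weights: 1 bu: H, 2 su:d H, 3 le: H, 4 sta L, 5 fa: H, 6 ke: H, 7 ba L.
  Heavy syllables in the domain: 1, 2, 3, 5, 6. The rightmost is syllable 6 (ke:).
  → primary stress on syllable 6.
Suffixed `bu:.su:d.le:.sta.fa:.ke:.ba.bu` (8 syllables):
  Weights: 1 bu: H, 2 su:d H, 3 le: H, 4 sta L, 5 fa: H, 6 ke: H, 7 ba L, 8 bu L.
  Heavy syllables in the domain: 1, 2, 3, 5, 6. The rightmost is syllable 6 (ke:).
  → primary stress on syllable 6.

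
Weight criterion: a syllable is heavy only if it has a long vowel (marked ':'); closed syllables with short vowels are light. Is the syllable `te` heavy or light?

light

`te`: short vowel, open (no coda). Short vowel → light.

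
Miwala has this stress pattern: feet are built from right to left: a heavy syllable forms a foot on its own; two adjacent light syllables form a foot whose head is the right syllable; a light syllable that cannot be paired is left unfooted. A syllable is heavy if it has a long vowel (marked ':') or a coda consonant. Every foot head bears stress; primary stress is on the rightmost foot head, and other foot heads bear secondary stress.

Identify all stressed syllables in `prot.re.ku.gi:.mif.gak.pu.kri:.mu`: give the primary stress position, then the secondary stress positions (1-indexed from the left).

Weights: 1 prot H, 2 re L, 3 ku L, 4 gi: H, 5 mif H, 6 gak H, 7 pu L, 8 kri: H, 9 mu L.
Parse right to left (heavy = foot alone; LL = one foot; stranded L unfooted): (ˈprot) (re.ˈku) (ˈgi:) (ˈmif) (ˈgak) pu (ˈkri:) mu.
Foot heads: 1, 3, 4, 5, 6, 8.
Primary stress on the rightmost head = syllable 8.
Secondary stress on 1, 3, 4, 5, 6: ˌprot.re.ˌku.ˌgi:.ˌmif.ˌgak.pu.ˈkri:.mu.

primary 8, secondary 1, 3, 4, 5, 6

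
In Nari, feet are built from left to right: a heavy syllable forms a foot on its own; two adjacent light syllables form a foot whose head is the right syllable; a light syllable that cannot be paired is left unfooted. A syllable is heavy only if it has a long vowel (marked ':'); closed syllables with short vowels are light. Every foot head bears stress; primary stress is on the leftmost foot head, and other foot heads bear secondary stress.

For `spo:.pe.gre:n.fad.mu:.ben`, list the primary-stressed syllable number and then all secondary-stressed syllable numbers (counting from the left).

primary 1, secondary 3, 5

Weights: 1 spo: H, 2 pe L, 3 gre:n H, 4 fad L, 5 mu: H, 6 ben L.
Parse left to right (heavy = foot alone; LL = one foot; stranded L unfooted): (ˈspo:) pe (ˈgre:n) fad (ˈmu:) ben.
Foot heads: 1, 3, 5.
Primary stress on the leftmost head = syllable 1.
Secondary stress on 3, 5: ˈspo:.pe.ˌgre:n.fad.ˌmu:.ben.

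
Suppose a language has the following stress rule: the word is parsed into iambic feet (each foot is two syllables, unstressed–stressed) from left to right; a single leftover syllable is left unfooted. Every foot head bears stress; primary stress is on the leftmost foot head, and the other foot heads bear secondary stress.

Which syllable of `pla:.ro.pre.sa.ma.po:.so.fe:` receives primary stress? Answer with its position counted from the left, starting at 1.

2

Parse left to right into iambic (σˈσ) feet: (pla:.ˈro) (pre.ˈsa) (ma.ˈpo:) (so.ˈfe:).
Foot heads (stressed positions): 2, 4, 6, 8.
End Rule Leftmost: primary stress on the leftmost head = syllable 2.
Primary stress: syllable 2 → pla:.ˈro.pre.sa.ma.po:.so.fe:.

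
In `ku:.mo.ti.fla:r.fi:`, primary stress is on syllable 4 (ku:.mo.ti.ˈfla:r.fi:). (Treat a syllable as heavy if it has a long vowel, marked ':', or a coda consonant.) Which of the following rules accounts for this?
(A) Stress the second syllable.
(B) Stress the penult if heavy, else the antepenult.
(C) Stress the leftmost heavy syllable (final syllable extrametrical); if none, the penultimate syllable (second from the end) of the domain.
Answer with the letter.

Rule A → syllable 2 (observed: 4).
Rule B → syllable 4 ✓.
Rule C → syllable 1 (observed: 4).

B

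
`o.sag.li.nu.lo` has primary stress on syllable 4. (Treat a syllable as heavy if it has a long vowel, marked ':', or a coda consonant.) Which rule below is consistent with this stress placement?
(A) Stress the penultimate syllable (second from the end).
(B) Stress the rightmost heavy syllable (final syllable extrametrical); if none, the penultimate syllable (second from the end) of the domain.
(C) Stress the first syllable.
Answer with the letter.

A

Rule A → syllable 4 ✓.
Rule B → syllable 2 (observed: 4).
Rule C → syllable 1 (observed: 4).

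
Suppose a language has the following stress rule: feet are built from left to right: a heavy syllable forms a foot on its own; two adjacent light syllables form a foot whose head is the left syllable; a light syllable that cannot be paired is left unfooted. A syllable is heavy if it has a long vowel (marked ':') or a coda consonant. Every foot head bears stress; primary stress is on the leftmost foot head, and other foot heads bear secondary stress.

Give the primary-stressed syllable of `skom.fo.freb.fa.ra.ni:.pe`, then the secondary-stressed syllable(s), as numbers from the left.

Weights: 1 skom H, 2 fo L, 3 freb H, 4 fa L, 5 ra L, 6 ni: H, 7 pe L.
Parse left to right (heavy = foot alone; LL = one foot; stranded L unfooted): (ˈskom) fo (ˈfreb) (ˈfa.ra) (ˈni:) pe.
Foot heads: 1, 3, 4, 6.
Primary stress on the leftmost head = syllable 1.
Secondary stress on 3, 4, 6: ˈskom.fo.ˌfreb.ˌfa.ra.ˌni:.pe.

primary 1, secondary 3, 4, 6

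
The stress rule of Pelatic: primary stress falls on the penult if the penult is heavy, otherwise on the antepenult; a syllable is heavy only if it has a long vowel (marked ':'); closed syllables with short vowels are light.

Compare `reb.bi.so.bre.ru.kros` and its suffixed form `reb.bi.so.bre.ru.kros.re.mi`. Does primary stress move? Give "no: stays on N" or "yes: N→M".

Base `reb.bi.so.bre.ru.kros` (6 syllables):
  Weights: 4 bre L, 5 ru L, 6 kros L.
  The penult (syllable 5, ru) is light, so stress falls on the antepenult (syllable 4, bre).
  → primary stress on syllable 4.
Suffixed `reb.bi.so.bre.ru.kros.re.mi` (8 syllables):
  Weights: 6 kros L, 7 re L, 8 mi L.
  The penult (syllable 7, re) is light, so stress falls on the antepenult (syllable 6, kros).
  → primary stress on syllable 6.

yes: 4→6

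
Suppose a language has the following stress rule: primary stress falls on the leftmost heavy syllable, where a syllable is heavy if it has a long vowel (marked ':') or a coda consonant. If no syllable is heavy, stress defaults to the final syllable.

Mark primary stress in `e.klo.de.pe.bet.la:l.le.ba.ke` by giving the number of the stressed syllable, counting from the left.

5

Weights: 1 e L, 2 klo L, 3 de L, 4 pe L, 5 bet H, 6 la:l H, 7 le L, 8 ba L, 9 ke L.
Heavy syllables in the domain: 5, 6. The leftmost is syllable 5 (bet).
Primary stress: syllable 5 → e.klo.de.pe.ˈbet.la:l.le.ba.ke.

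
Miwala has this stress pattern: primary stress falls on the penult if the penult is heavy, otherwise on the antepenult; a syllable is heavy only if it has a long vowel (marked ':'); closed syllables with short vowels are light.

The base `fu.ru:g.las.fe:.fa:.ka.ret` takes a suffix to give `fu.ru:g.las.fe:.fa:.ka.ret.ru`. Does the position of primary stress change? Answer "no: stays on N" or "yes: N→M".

Base `fu.ru:g.las.fe:.fa:.ka.ret` (7 syllables):
  Weights: 5 fa: H, 6 ka L, 7 ret L.
  The penult (syllable 6, ka) is light, so stress falls on the antepenult (syllable 5, fa:).
  → primary stress on syllable 5.
Suffixed `fu.ru:g.las.fe:.fa:.ka.ret.ru` (8 syllables):
  Weights: 6 ka L, 7 ret L, 8 ru L.
  The penult (syllable 7, ret) is light, so stress falls on the antepenult (syllable 6, ka).
  → primary stress on syllable 6.

yes: 5→6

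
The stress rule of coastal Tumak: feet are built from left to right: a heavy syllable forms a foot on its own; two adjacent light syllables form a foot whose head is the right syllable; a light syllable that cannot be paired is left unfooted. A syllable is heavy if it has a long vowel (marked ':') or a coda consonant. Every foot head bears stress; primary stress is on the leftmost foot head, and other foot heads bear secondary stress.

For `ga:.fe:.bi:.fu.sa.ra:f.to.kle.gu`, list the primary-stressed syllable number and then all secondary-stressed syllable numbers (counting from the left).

Weights: 1 ga: H, 2 fe: H, 3 bi: H, 4 fu L, 5 sa L, 6 ra:f H, 7 to L, 8 kle L, 9 gu L.
Parse left to right (heavy = foot alone; LL = one foot; stranded L unfooted): (ˈga:) (ˈfe:) (ˈbi:) (fu.ˈsa) (ˈra:f) (to.ˈkle) gu.
Foot heads: 1, 2, 3, 5, 6, 8.
Primary stress on the leftmost head = syllable 1.
Secondary stress on 2, 3, 5, 6, 8: ˈga:.ˌfe:.ˌbi:.fu.ˌsa.ˌra:f.to.ˌkle.gu.

primary 1, secondary 2, 3, 5, 6, 8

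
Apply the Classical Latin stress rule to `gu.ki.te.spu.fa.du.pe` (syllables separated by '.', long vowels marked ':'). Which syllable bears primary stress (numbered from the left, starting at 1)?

5

Classical Latin: stress the penult if heavy (long vowel or closed), else the antepenult.
Weights: 5 fa L, 6 du L, 7 pe L.
The penult (syllable 6, du) is light, so stress falls on the antepenult (syllable 5, fa).
Stress on syllable 5: gu.ki.te.spu.ˈfa.du.pe.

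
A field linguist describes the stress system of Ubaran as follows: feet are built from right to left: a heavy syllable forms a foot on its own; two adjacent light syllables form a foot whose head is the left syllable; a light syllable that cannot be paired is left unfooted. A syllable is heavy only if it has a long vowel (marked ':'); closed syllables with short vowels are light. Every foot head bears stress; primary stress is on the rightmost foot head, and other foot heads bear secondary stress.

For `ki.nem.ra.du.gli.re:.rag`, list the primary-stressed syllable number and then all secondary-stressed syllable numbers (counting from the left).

primary 6, secondary 2, 4

Weights: 1 ki L, 2 nem L, 3 ra L, 4 du L, 5 gli L, 6 re: H, 7 rag L.
Parse right to left (heavy = foot alone; LL = one foot; stranded L unfooted): ki (ˈnem.ra) (ˈdu.gli) (ˈre:) rag.
Foot heads: 2, 4, 6.
Primary stress on the rightmost head = syllable 6.
Secondary stress on 2, 4: ki.ˌnem.ra.ˌdu.gli.ˈre:.rag.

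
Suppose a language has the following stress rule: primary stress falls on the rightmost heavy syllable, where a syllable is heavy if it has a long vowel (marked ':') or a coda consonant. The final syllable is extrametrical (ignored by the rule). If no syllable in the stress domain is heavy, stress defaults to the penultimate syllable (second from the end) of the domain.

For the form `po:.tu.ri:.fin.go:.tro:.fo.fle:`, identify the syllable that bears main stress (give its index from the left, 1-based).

The final syllable (8, fle:) is extrametrical; the stress domain is syllables 1–7.
Weights: 1 po: H, 2 tu L, 3 ri: H, 4 fin H, 5 go: H, 6 tro: H, 7 fo L.
Heavy syllables in the domain: 1, 3, 4, 5, 6. The rightmost is syllable 6 (tro:).
Primary stress: syllable 6 → po:.tu.ri:.fin.go:.ˈtro:.fo.fle:.

6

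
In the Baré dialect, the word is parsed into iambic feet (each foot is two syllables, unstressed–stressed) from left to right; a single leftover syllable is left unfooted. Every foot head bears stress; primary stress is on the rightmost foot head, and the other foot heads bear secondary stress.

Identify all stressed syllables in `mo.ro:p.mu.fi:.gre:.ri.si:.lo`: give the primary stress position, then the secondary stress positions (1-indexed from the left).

Parse left to right into iambic (σˈσ) feet: (mo.ˈro:p) (mu.ˈfi:) (gre:.ˈri) (si:.ˈlo).
Foot heads (stressed positions): 2, 4, 6, 8.
End Rule Rightmost: primary stress on the rightmost head = syllable 8.
Secondary stress on 2, 4, 6: mo.ˌro:p.mu.ˌfi:.gre:.ˌri.si:.ˈlo.

primary 8, secondary 2, 4, 6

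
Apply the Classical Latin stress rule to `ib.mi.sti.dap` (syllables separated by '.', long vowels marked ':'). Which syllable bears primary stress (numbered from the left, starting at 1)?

Classical Latin: stress the penult if heavy (long vowel or closed), else the antepenult.
Weights: 2 mi L, 3 sti L, 4 dap H.
The penult (syllable 3, sti) is light, so stress falls on the antepenult (syllable 2, mi).
Stress on syllable 2: ib.ˈmi.sti.dap.

2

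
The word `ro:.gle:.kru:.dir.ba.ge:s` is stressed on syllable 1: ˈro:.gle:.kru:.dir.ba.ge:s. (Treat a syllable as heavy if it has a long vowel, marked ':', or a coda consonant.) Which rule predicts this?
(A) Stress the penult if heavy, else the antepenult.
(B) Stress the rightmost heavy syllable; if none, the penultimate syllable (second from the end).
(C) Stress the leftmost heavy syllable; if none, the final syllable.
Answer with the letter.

Rule A → syllable 4 (observed: 1).
Rule B → syllable 6 (observed: 1).
Rule C → syllable 1 ✓.

C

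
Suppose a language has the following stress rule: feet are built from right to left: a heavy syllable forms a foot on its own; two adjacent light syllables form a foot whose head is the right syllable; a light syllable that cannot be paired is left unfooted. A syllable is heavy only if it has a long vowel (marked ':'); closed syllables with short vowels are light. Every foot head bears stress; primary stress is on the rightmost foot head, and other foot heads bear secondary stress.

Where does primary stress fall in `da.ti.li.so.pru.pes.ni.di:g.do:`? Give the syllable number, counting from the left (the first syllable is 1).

Weights: 1 da L, 2 ti L, 3 li L, 4 so L, 5 pru L, 6 pes L, 7 ni L, 8 di:g H, 9 do: H.
Parse right to left (heavy = foot alone; LL = one foot; stranded L unfooted): da (ti.ˈli) (so.ˈpru) (pes.ˈni) (ˈdi:g) (ˈdo:).
Foot heads: 3, 5, 7, 8, 9.
Primary stress on the rightmost head = syllable 9.
Primary stress: syllable 9 → da.ti.li.so.pru.pes.ni.di:g.ˈdo:.

9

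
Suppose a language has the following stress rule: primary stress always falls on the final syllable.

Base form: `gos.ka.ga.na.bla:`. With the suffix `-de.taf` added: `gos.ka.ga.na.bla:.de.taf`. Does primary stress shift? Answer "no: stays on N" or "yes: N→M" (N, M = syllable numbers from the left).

yes: 5→7

Base `gos.ka.ga.na.bla:` (5 syllables):
  The word has 5 syllables; the final syllable is syllable 5 (bla:).
  → primary stress on syllable 5.
Suffixed `gos.ka.ga.na.bla:.de.taf` (7 syllables):
  The word has 7 syllables; the final syllable is syllable 7 (taf).
  → primary stress on syllable 7.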